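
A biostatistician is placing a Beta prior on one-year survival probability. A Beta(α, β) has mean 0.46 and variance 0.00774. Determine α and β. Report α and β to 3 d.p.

α = 14.303, β = 16.790

Let s = α+β. The Beta variance is μ(1−μ)/(s+1).
So s+1 = μ(1−μ)/σ² = (0.46×0.54)/0.00774 = 0.2484/0.00774 = 32.0930, giving s = 31.0930.
Then α = μs = 0.46×31.0930 = 14.303 and β = (1−μ)s = 0.54×31.0930 = 16.790.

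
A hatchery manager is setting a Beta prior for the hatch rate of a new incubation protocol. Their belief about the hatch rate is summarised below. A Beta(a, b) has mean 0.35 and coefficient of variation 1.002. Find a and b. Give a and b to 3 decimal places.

a = 0.297, b = 0.552

σ = CV·μ = 1.002×0.35 = 0.35070, so σ² = 0.122990.
s+1 = μ(1−μ)/σ² = 0.2275/0.122990 = 1.8497, so s = a+b = 0.8497.
a = μs = 0.297, b = (1−μ)s = 0.552.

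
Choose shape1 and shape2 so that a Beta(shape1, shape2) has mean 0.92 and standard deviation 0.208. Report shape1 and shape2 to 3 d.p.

shape1 = 0.645, shape2 = 0.056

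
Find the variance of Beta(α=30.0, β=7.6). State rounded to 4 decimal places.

0.0042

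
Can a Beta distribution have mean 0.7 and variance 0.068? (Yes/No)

Yes

A Beta with mean μ has variance μ(1−μ)/(α+β+1) < μ(1−μ).
Here μ(1−μ) = 0.7×0.3 = 0.21, and 0.068 < 0.21.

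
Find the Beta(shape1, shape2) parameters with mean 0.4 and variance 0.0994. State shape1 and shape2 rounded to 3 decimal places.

Let s = shape1+shape2. The Beta variance is μ(1−μ)/(s+1).
So s+1 = μ(1−μ)/σ² = (0.4×0.6)/0.0994 = 0.24/0.0994 = 2.4145, giving s = 1.4145.
Then shape1 = μs = 0.4×1.4145 = 0.566 and shape2 = (1−μ)s = 0.6×1.4145 = 0.849.

shape1 = 0.566, shape2 = 0.849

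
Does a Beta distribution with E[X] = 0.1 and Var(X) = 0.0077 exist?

The Beta variance bound is σ² < μ(1−μ).
Here μ(1−μ) = 0.1×0.9 = 0.09, and 0.0077 < 0.09.

Yes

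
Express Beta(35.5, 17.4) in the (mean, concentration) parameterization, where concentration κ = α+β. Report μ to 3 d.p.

κ = α+β = 35.5+17.4 = 52.9; μ = α/κ = 35.5/52.9 = 0.671.

μ = 0.671, κ = 52.9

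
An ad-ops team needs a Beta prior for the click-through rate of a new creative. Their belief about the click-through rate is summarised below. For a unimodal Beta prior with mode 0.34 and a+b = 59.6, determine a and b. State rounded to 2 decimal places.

a = 20.58, b = 39.02

Mode = (a−1)/(κ−2) with κ = a+b, so a−1 = 0.34·57.6 = 19.58.
a = 20.58; b = κ − a = 39.02.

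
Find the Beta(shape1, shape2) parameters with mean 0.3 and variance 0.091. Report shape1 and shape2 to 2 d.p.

shape1 = 0.39, shape2 = 0.92

Write ν = shape1+shape2; then shape1 = μν and Var = μ(1−μ)/(ν+1).
ν = μ(1−μ)/Var − 1 = 0.21/0.091 − 1 = 1.3077.
shape1 = 0.3·1.3077 = 0.39, shape2 = 0.7·1.3077 = 0.92.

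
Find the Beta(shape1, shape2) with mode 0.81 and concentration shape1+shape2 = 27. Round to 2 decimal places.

shape1 = 21.25, shape2 = 5.75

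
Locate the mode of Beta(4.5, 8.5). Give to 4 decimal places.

With α,β > 1, mode = (α−1)/(α+β−2) = 3.5/11.0 = 0.3182.

0.3182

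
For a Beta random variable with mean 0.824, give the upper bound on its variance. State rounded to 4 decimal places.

0.1450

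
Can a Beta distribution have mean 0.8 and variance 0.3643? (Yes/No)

No

The Beta variance bound is σ² < μ(1−μ).
Here μ(1−μ) = 0.8×0.2 = 0.16, and 0.3643 ≥ 0.16.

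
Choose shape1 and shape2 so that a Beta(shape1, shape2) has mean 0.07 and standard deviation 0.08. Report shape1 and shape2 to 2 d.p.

Variance = 0.08² = 0.0064. The moment-matching identity shape1+shape2 = μ(1−μ)/Var − 1 gives
shape1+shape2 = 0.0651/0.0064 − 1 = 9.1719, so shape1 = μ·9.1719 = 0.64 and shape2 = (1−μ)·9.1719 = 8.53.

shape1 = 0.64, shape2 = 8.53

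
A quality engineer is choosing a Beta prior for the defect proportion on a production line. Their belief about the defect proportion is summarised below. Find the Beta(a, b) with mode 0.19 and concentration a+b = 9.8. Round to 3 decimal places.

a = 2.482, b = 7.318

Since the density peak of Beta(a,b) is at (a−1)/(a+b−2),
a = 1 + 0.19(9.8−2) = 2.482 and b = 9.8 − 2.482 = 7.318.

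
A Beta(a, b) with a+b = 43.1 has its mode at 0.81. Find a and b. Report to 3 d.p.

a = 34.291, b = 8.809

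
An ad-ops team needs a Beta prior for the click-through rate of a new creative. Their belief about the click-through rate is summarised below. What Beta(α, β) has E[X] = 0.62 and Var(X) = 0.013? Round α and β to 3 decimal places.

α = 10.616, β = 6.507

Let s = α+β. The Beta variance is μ(1−μ)/(s+1).
So s+1 = μ(1−μ)/σ² = (0.62×0.38)/0.013 = 0.2356/0.013 = 18.1231, giving s = 17.1231.
Then α = μs = 0.62×17.1231 = 10.616 and β = (1−μ)s = 0.38×17.1231 = 6.507.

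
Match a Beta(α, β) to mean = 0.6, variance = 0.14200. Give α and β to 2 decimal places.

α = 0.41, β = 0.28

By moment matching, α+β = μ(1−μ)/σ² − 1 = (0.6·0.4)/0.14200 − 1 = 1.6901 − 1 = 0.6901.
Since α/(α+β) = μ, α = 0.6·0.6901 = 0.41 and β = 0.4·0.6901 = 0.28.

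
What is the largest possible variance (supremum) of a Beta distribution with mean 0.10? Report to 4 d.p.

0.0900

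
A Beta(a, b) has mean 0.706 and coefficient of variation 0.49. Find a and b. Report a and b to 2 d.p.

a = 0.52, b = 0.22

σ = CV·μ = 0.49×0.706 = 0.34594, so σ² = 0.119674.
s+1 = μ(1−μ)/σ² = 0.207564/0.119674 = 1.7344, so s = a+b = 0.7344.
a = μs = 0.52, b = (1−μ)s = 0.22.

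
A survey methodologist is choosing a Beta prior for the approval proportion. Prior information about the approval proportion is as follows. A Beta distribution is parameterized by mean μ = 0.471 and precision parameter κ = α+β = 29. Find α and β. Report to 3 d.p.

α = 13.659, β = 15.341

α = μκ = 0.471×29 = 13.659 and β = (1−μ)κ = 0.529×29 = 15.341.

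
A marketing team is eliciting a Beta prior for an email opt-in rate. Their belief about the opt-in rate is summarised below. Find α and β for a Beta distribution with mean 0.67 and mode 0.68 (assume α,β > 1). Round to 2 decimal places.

Let s = α+β. Mean gives α = μs = 0.67s; mode gives (α−1)/(s−2) = 0.68.
Substituting: 0.67s − 1 = 0.68(s−2) = 0.68s − 1.36, so -0.01s = -0.36 and s = 36.0000.
Then α = 0.67×36.0000 = 24.12 and β = s−α = 11.88.

α = 24.12, β = 11.88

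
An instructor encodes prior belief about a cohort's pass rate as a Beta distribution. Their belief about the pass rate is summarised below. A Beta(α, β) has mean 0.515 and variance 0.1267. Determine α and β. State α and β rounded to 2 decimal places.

α = 0.50, β = 0.47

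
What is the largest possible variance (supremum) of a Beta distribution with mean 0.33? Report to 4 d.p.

Var = μ(1−μ)/(α+β+1), which approaches μ(1−μ) as α+β → 0.
So the supremum is μ(1−μ) = 0.33×0.67 = 0.2211.

0.2211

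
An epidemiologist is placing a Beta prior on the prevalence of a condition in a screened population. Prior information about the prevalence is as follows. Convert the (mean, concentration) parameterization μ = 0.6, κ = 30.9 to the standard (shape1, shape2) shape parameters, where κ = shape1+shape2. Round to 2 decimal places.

shape1 = 18.54, shape2 = 12.36

Split κ in proportion μ : (1−μ): shape1 = 0.6·30.9 = 18.54, shape2 = 30.9 − 18.54 = 12.36.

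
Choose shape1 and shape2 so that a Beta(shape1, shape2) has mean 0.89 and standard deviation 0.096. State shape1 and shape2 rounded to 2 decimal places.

σ² = 0.096² = 0.009216.
With s = shape1+shape2, Var = μ(1−μ)/(s+1), so s+1 = (0.89×0.11)/0.009216 = 10.6228 and s = 9.6228.
shape1 = μs = 8.56, shape2 = (1−μ)s = 1.06.

shape1 = 8.56, shape2 = 1.06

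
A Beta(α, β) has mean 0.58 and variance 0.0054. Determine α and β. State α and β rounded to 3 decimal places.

Write ν = α+β; then α = μν and Var = μ(1−μ)/(ν+1).
ν = μ(1−μ)/Var − 1 = 0.2436/0.0054 − 1 = 44.1111.
α = 0.58·44.1111 = 25.584, β = 0.42·44.1111 = 18.527.

α = 25.584, β = 18.527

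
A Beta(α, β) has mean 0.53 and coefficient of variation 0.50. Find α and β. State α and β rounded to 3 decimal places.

Var = (CV·μ)² = (0.50×0.53)² = 0.070225.
α+β = μ(1−μ)/Var − 1 = 0.2491/0.070225 − 1 = 2.5472.
Thus α = 0.53·2.5472 = 1.350 and β = 0.47·2.5472 = 1.197.

α = 1.350, β = 1.197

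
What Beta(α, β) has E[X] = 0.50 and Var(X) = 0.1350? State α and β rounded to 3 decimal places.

Write ν = α+β; then α = μν and Var = μ(1−μ)/(ν+1).
ν = μ(1−μ)/Var − 1 = 0.2500/0.1350 − 1 = 0.8519.
α = 0.50·0.8519 = 0.426, β = 0.50·0.8519 = 0.426.

α = 0.426, β = 0.426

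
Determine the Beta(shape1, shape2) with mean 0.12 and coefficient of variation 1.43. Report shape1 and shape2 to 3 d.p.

Var = (CV·μ)² = (1.43×0.12)² = 0.029447.
shape1+shape2 = μ(1−μ)/Var − 1 = 0.1056/0.029447 − 1 = 2.5862.
Thus shape1 = 0.12·2.5862 = 0.310 and shape2 = 0.88·2.5862 = 2.276.

shape1 = 0.310, shape2 = 2.276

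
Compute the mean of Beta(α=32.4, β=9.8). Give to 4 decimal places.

E[X] = α/(α+β) = 32.4/42.2 = 0.7678.

0.7678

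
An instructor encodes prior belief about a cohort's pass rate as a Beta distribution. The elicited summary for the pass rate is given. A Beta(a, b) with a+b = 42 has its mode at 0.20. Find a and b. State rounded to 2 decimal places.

For a,b>1 the mode is (a−1)/(a+b−2), so a = mode·(κ−2)+1 = 0.20×40+1 = 9.00.
And b = (1−mode)·(κ−2)+1 = 0.80×40+1 = 33.00.

a = 9.00, b = 33.00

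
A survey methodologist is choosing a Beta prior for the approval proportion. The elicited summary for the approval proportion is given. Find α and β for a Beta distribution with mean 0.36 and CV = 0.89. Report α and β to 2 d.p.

α = 0.45, β = 0.80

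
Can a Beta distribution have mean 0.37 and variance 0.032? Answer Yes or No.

Yes

The Beta variance bound is σ² < μ(1−μ).
Here μ(1−μ) = 0.37×0.63 = 0.2331, and 0.032 < 0.2331.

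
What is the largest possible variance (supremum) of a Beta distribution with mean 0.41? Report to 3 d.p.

Var = μ(1−μ)/(α+β+1), which approaches μ(1−μ) as α+β → 0.
So the supremum is μ(1−μ) = 0.41×0.59 = 0.242.

0.242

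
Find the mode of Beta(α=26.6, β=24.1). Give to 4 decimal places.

0.5257

The density x^(α−1)(1−x)^(β−1) is maximised at (α−1)/(α+β−2) = 25.6/48.7 = 0.5257.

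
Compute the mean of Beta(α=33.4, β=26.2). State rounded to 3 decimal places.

E[X] = α/(α+β) = 33.4/59.6 = 0.560.

0.560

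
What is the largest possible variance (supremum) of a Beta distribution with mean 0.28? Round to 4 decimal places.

0.2016

Var = μ(1−μ)/(α+β+1), which approaches μ(1−μ) as α+β → 0.
So the supremum is μ(1−μ) = 0.28×0.72 = 0.2016.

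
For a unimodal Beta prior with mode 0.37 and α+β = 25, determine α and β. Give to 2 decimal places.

α = 9.51, β = 15.49

Since the density peak of Beta(α,β) is at (α−1)/(α+β−2),
α = 1 + 0.37(25−2) = 9.51 and β = 25 − 9.51 = 15.49.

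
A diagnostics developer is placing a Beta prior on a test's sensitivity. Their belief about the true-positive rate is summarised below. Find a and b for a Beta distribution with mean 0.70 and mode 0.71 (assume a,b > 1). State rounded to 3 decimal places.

Let s = a+b. Mean gives a = μs = 0.70s; mode gives (a−1)/(s−2) = 0.71.
Substituting: 0.70s − 1 = 0.71(s−2) = 0.71s − 1.42, so -0.01s = -0.42 and s = 42.0000.
Then a = 0.70×42.0000 = 29.400 and b = s−a = 12.600.

a = 29.400, b = 12.600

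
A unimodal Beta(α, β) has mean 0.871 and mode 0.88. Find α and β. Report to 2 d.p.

α = 73.55, β = 10.89

With s = α+β: μ = α/s and mode = (α−1)/(s−2). Eliminating α = μs,
μs − 1 = m(s−2) ⇒ s(μ−m) = 1−2m ⇒ s = -0.76/-0.009 = 84.4444.
So α = μs = 73.55, β = (1−μ)s = 10.89.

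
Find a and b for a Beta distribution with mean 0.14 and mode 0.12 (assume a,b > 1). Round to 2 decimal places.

With s = a+b: μ = a/s and mode = (a−1)/(s−2). Eliminating a = μs,
μs − 1 = m(s−2) ⇒ s(μ−m) = 1−2m ⇒ s = 0.76/0.02 = 38.0000.
So a = μs = 5.32, b = (1−μ)s = 32.68.

a = 5.32, b = 32.68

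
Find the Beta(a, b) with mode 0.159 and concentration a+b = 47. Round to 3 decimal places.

a = 8.155, b = 38.845

Since the density peak of Beta(a,b) is at (a−1)/(a+b−2),
a = 1 + 0.159(47−2) = 8.155 and b = 47 − 8.155 = 38.845.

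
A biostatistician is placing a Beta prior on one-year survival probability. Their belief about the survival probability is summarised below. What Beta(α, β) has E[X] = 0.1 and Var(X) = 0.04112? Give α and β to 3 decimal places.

By moment matching, α+β = μ(1−μ)/σ² − 1 = (0.1·0.9)/0.04112 − 1 = 2.1887 − 1 = 1.1887.
Since α/(α+β) = μ, α = 0.1·1.1887 = 0.119 and β = 0.9·1.1887 = 1.070.

α = 0.119, β = 1.070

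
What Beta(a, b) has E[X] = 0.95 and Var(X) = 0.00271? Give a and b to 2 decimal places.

Let s = a+b. The Beta variance is μ(1−μ)/(s+1).
So s+1 = μ(1−μ)/σ² = (0.95×0.05)/0.00271 = 0.0475/0.00271 = 17.5277, giving s = 16.5277.
Then a = μs = 0.95×16.5277 = 15.70 and b = (1−μ)s = 0.05×16.5277 = 0.83.

a = 15.70, b = 0.83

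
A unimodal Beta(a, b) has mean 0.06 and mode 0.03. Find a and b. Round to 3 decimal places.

Let s = a+b. Mean gives a = μs = 0.06s; mode gives (a−1)/(s−2) = 0.03.
Substituting: 0.06s − 1 = 0.03(s−2) = 0.03s − 0.06, so 0.03s = 0.94 and s = 31.3333.
Then a = 0.06×31.3333 = 1.880 and b = s−a = 29.453.

a = 1.880, b = 29.453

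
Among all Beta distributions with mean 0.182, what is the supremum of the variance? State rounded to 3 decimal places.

0.149

For fixed mean μ the Beta variance is μ(1−μ)/(α+β+1), increasing as α+β decreases.
Its least upper bound (not attained) is μ(1−μ) = 0.182·0.818 = 0.149.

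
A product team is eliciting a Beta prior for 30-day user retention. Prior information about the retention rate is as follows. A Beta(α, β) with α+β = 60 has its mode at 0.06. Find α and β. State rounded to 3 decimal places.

Mode = (α−1)/(κ−2) with κ = α+β, so α−1 = 0.06·58 = 3.480.
α = 4.480; β = κ − α = 55.520.

α = 4.480, β = 55.520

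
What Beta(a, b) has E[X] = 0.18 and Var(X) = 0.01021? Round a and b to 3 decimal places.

Write ν = a+b; then a = μν and Var = μ(1−μ)/(ν+1).
ν = μ(1−μ)/Var − 1 = 0.1476/0.01021 − 1 = 13.4564.
a = 0.18·13.4564 = 2.422, b = 0.82·13.4564 = 11.034.

a = 2.422, b = 11.034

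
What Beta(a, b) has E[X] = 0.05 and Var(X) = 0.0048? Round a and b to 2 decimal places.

Let s = a+b. The Beta variance is μ(1−μ)/(s+1).
So s+1 = μ(1−μ)/σ² = (0.05×0.95)/0.0048 = 0.0475/0.0048 = 9.8958, giving s = 8.8958.
Then a = μs = 0.05×8.8958 = 0.44 and b = (1−μ)s = 0.95×8.8958 = 8.45.

a = 0.44, b = 8.45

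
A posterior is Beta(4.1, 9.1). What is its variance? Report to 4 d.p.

0.0151

μ = 4.1/13.2 = 0.310606; Var = μ(1−μ)/(α+β+1) = 0.2141299/14.2 = 0.0151.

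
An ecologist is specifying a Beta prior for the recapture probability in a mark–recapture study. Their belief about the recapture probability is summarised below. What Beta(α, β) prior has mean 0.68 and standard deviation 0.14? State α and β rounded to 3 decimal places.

σ² = 0.14² = 0.0196.
With s = α+β, Var = μ(1−μ)/(s+1), so s+1 = (0.68×0.32)/0.0196 = 11.1020 and s = 10.1020.
α = μs = 6.869, β = (1−μ)s = 3.233.

α = 6.869, β = 3.233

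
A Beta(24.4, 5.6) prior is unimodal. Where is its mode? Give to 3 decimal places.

The density x^(α−1)(1−x)^(β−1) is maximised at (α−1)/(α+β−2) = 23.4/28.0 = 0.836.

0.836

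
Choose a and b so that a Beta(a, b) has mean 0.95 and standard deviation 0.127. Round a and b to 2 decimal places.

σ² = 0.127² = 0.016129.
With s = a+b, Var = μ(1−μ)/(s+1), so s+1 = (0.95×0.05)/0.016129 = 2.9450 and s = 1.9450.
a = μs = 1.85, b = (1−μ)s = 0.10.

a = 1.85, b = 0.10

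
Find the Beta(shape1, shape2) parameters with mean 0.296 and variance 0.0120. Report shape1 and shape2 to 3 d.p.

Write ν = shape1+shape2; then shape1 = μν and Var = μ(1−μ)/(ν+1).
ν = μ(1−μ)/Var − 1 = 0.208384/0.0120 − 1 = 16.3653.
shape1 = 0.296·16.3653 = 4.844, shape2 = 0.704·16.3653 = 11.521.

shape1 = 4.844, shape2 = 11.521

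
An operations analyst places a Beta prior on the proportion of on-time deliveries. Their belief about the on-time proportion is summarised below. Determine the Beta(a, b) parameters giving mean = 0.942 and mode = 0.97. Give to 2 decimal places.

a = 31.62, b = 1.95

With s = a+b: μ = a/s and mode = (a−1)/(s−2). Eliminating a = μs,
μs − 1 = m(s−2) ⇒ s(μ−m) = 1−2m ⇒ s = -0.94/-0.028 = 33.5714.
So a = μs = 31.62, b = (1−μ)s = 1.95.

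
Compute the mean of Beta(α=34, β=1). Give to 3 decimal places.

The Beta mean is α/(α+β) = 34/(34+1) = 0.971.

0.971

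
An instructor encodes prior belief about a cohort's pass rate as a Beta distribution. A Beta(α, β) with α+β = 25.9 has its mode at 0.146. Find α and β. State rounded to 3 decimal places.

Mode = (α−1)/(κ−2) with κ = α+β, so α−1 = 0.146·23.9 = 3.489.
α = 4.489; β = κ − α = 21.411.

α = 4.489, β = 21.411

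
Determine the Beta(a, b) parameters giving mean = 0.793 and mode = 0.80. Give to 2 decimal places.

a = 67.97, b = 17.74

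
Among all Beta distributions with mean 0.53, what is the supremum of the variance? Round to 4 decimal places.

0.2491

For fixed mean μ the Beta variance is μ(1−μ)/(α+β+1), increasing as α+β decreases.
Its least upper bound (not attained) is μ(1−μ) = 0.53·0.47 = 0.2491.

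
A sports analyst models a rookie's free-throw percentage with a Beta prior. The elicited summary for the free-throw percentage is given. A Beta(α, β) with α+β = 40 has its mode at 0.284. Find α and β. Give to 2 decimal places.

α = 11.79, β = 28.21

Since the density peak of Beta(α,β) is at (α−1)/(α+β−2),
α = 1 + 0.284(40−2) = 11.79 and β = 40 − 11.79 = 28.21.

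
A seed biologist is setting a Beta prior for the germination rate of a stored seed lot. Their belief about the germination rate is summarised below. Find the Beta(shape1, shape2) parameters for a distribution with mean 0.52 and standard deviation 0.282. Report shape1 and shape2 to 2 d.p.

First σ² = 0.079524. Setting shape1 = μn, shape2 = (1−μ)n with n = shape1+shape2,
μ(1−μ)/(n+1) = 0.079524 ⇒ n+1 = 0.2496/0.079524 = 3.1387 ⇒ n = 2.1387.
Hence shape1 = 0.52×2.1387 = 1.11, shape2 = 0.48×2.1387 = 1.03.

shape1 = 1.11, shape2 = 1.03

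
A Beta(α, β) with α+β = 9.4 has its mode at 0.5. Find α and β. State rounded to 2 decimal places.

α = 4.70, β = 4.70

For α,β>1 the mode is (α−1)/(α+β−2), so α = mode·(κ−2)+1 = 0.5×7.4+1 = 4.70.
And β = (1−mode)·(κ−2)+1 = 0.5×7.4+1 = 4.70.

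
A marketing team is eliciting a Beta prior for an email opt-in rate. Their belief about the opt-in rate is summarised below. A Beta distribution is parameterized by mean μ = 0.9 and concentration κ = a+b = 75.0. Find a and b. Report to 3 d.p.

Split κ in proportion μ : (1−μ): a = 0.9·75.0 = 67.500, b = 75.0 − 67.500 = 7.500.

a = 67.500, b = 7.500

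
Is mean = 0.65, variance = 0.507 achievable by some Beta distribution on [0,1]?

No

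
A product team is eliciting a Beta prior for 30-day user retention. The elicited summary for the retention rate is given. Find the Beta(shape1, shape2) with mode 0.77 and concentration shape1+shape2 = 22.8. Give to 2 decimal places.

shape1 = 17.02, shape2 = 5.78

Mode = (shape1−1)/(κ−2) with κ = shape1+shape2, so shape1−1 = 0.77·20.8 = 16.02.
shape1 = 17.02; shape2 = κ − shape1 = 5.78.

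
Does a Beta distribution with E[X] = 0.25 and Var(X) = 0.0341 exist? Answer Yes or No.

Yes

The Beta variance bound is σ² < μ(1−μ).
Here μ(1−μ) = 0.25×0.75 = 0.1875, and 0.0341 < 0.1875.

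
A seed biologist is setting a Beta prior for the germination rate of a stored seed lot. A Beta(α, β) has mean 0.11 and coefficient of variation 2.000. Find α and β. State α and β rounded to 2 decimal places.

α = 0.11, β = 0.91

Var = (CV·μ)² = (2.000×0.11)² = 0.048400.
α+β = μ(1−μ)/Var − 1 = 0.0979/0.048400 − 1 = 1.0227.
Thus α = 0.11·1.0227 = 0.11 and β = 0.89·1.0227 = 0.91.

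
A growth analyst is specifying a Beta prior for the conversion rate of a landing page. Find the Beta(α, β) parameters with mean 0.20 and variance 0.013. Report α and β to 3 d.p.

By moment matching, α+β = μ(1−μ)/σ² − 1 = (0.20·0.80)/0.013 − 1 = 12.3077 − 1 = 11.3077.
Since α/(α+β) = μ, α = 0.20·11.3077 = 2.262 and β = 0.80·11.3077 = 9.046.

α = 2.262, β = 9.046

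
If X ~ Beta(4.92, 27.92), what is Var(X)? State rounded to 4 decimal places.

0.0038

μ = 4.92/32.84 = 0.149817; Var = μ(1−μ)/(α+β+1) = 0.1273721/33.84 = 0.0038.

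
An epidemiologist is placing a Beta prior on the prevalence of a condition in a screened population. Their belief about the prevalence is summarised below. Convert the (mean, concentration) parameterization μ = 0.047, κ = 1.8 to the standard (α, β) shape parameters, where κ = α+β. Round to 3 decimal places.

α = 0.085, β = 1.715

α = μκ = 0.047×1.8 = 0.085 and β = (1−μ)κ = 0.953×1.8 = 1.715.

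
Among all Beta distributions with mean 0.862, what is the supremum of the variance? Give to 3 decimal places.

0.119

Var = μ(1−μ)/(α+β+1), which approaches μ(1−μ) as α+β → 0.
So the supremum is μ(1−μ) = 0.862×0.138 = 0.119.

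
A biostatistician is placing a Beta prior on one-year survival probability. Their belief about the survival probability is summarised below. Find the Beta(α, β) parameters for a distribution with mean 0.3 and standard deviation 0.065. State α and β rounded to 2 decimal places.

α = 14.61, β = 34.09

First σ² = 0.004225. Setting α = μn, β = (1−μ)n with n = α+β,
μ(1−μ)/(n+1) = 0.004225 ⇒ n+1 = 0.21/0.004225 = 49.7041 ⇒ n = 48.7041.
Hence α = 0.3×48.7041 = 14.61, β = 0.7×48.7041 = 34.09.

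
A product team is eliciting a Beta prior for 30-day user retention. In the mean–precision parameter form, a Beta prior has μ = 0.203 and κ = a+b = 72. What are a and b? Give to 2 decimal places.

a = 14.62, b = 57.38

a = μκ = 0.203×72 = 14.62 and b = (1−μ)κ = 0.797×72 = 57.38.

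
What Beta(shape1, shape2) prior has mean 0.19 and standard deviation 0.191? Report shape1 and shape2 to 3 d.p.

Variance = 0.191² = 0.036481. The moment-matching identity shape1+shape2 = μ(1−μ)/Var − 1 gives
shape1+shape2 = 0.1539/0.036481 − 1 = 3.2186, so shape1 = μ·3.2186 = 0.612 and shape2 = (1−μ)·3.2186 = 2.607.

shape1 = 0.612, shape2 = 2.607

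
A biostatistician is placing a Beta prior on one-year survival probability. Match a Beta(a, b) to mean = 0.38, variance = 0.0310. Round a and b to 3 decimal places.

a = 2.508, b = 4.092

By moment matching, a+b = μ(1−μ)/σ² − 1 = (0.38·0.62)/0.0310 − 1 = 7.6000 − 1 = 6.6000.
Since a/(a+b) = μ, a = 0.38·6.6000 = 2.508 and b = 0.62·6.6000 = 4.092.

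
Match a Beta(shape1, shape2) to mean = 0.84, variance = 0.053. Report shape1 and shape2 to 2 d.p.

Let s = shape1+shape2. The Beta variance is μ(1−μ)/(s+1).
So s+1 = μ(1−μ)/σ² = (0.84×0.16)/0.053 = 0.1344/0.053 = 2.5358, giving s = 1.5358.
Then shape1 = μs = 0.84×1.5358 = 1.29 and shape2 = (1−μ)s = 0.16×1.5358 = 0.25.

shape1 = 1.29, shape2 = 0.25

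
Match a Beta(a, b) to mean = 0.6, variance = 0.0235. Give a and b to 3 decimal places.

a = 5.528, b = 3.685

Write ν = a+b; then a = μν and Var = μ(1−μ)/(ν+1).
ν = μ(1−μ)/Var − 1 = 0.24/0.0235 − 1 = 9.2128.
a = 0.6·9.2128 = 5.528, b = 0.4·9.2128 = 3.685.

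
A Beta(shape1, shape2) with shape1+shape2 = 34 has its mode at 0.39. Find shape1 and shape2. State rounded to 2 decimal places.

Mode = (shape1−1)/(κ−2) with κ = shape1+shape2, so shape1−1 = 0.39·32 = 12.48.
shape1 = 13.48; shape2 = κ − shape1 = 20.52.

shape1 = 13.48, shape2 = 20.52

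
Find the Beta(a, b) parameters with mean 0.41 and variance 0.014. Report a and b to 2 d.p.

a = 6.67, b = 9.60

Write ν = a+b; then a = μν and Var = μ(1−μ)/(ν+1).
ν = μ(1−μ)/Var − 1 = 0.2419/0.014 − 1 = 16.2786.
a = 0.41·16.2786 = 6.67, b = 0.59·16.2786 = 9.60.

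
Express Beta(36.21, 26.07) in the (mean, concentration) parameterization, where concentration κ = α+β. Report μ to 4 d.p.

κ = α+β = 36.21+26.07 = 62.28; μ = α/κ = 36.21/62.28 = 0.5814.

μ = 0.5814, κ = 62.28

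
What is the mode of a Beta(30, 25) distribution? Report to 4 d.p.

0.5472

The density x^(α−1)(1−x)^(β−1) is maximised at (α−1)/(α+β−2) = 29/53 = 0.5472.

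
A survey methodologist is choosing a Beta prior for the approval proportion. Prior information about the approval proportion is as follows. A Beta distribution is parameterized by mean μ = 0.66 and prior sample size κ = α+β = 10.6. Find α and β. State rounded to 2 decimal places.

α = 7.00, β = 3.60

Split κ in proportion μ : (1−μ): α = 0.66·10.6 = 7.00, β = 10.6 − 7.00 = 3.60.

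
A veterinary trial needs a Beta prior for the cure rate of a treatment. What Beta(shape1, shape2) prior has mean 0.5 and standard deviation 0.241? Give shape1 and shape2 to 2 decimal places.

shape1 = 1.65, shape2 = 1.65

Variance = 0.241² = 0.058081. The moment-matching identity shape1+shape2 = μ(1−μ)/Var − 1 gives
shape1+shape2 = 0.25/0.058081 − 1 = 3.3043, so shape1 = μ·3.3043 = 1.65 and shape2 = (1−μ)·3.3043 = 1.65.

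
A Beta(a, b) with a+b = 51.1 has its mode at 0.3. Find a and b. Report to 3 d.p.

Mode = (a−1)/(κ−2) with κ = a+b, so a−1 = 0.3·49.1 = 14.730.
a = 15.730; b = κ − a = 35.370.

a = 15.730, b = 35.370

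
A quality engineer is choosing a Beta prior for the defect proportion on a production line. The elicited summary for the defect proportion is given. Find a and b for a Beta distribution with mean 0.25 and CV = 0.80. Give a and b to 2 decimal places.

a = 0.92, b = 2.77

σ = CV·μ = 0.80×0.25 = 0.20000, so σ² = 0.040000.
s+1 = μ(1−μ)/σ² = 0.1875/0.040000 = 4.6875, so s = a+b = 3.6875.
a = μs = 0.92, b = (1−μ)s = 2.77.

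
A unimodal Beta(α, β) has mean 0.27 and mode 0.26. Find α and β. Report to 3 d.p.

Let s = α+β. Mean gives α = μs = 0.27s; mode gives (α−1)/(s−2) = 0.26.
Substituting: 0.27s − 1 = 0.26(s−2) = 0.26s − 0.52, so 0.01s = 0.48 and s = 48.0000.
Then α = 0.27×48.0000 = 12.960 and β = s−α = 35.040.

α = 12.960, β = 35.040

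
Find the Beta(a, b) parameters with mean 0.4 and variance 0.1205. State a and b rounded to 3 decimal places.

Let s = a+b. The Beta variance is μ(1−μ)/(s+1).
So s+1 = μ(1−μ)/σ² = (0.4×0.6)/0.1205 = 0.24/0.1205 = 1.9917, giving s = 0.9917.
Then a = μs = 0.4×0.9917 = 0.397 and b = (1−μ)s = 0.6×0.9917 = 0.595.

a = 0.397, b = 0.595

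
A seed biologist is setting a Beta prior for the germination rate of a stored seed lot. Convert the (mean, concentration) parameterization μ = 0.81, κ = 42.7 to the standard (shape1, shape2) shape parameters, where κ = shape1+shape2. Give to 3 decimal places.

shape1 = μκ = 0.81×42.7 = 34.587 and shape2 = (1−μ)κ = 0.19×42.7 = 8.113.

shape1 = 34.587, shape2 = 8.113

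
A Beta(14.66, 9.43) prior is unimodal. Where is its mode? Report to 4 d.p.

With α,β > 1, mode = (α−1)/(α+β−2) = 13.66/22.09 = 0.6184.

0.6184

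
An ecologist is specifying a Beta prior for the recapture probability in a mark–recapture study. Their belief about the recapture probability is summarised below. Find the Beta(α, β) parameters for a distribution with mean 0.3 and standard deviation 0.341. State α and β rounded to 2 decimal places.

α = 0.24, β = 0.56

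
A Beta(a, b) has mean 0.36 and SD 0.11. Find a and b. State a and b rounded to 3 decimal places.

Variance = 0.11² = 0.0121. The moment-matching identity a+b = μ(1−μ)/Var − 1 gives
a+b = 0.2304/0.0121 − 1 = 18.0413, so a = μ·18.0413 = 6.495 and b = (1−μ)·18.0413 = 11.546.

a = 6.495, b = 11.546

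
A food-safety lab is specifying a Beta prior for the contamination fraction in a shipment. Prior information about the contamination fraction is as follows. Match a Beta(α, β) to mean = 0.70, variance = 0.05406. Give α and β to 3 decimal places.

By moment matching, α+β = μ(1−μ)/σ² − 1 = (0.70·0.30)/0.05406 − 1 = 3.8846 − 1 = 2.8846.
Since α/(α+β) = μ, α = 0.70·2.8846 = 2.019 and β = 0.30·2.8846 = 0.865.

α = 2.019, β = 0.865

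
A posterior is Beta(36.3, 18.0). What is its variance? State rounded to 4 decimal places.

Var = αβ/[(α+β)²(α+β+1)] = (36.3×18.0)/(54.3²×55.3) = 653.40/163051.497 = 0.0040.

0.0040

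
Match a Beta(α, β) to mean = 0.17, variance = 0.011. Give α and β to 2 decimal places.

Let s = α+β. The Beta variance is μ(1−μ)/(s+1).
So s+1 = μ(1−μ)/σ² = (0.17×0.83)/0.011 = 0.1411/0.011 = 12.8273, giving s = 11.8273.
Then α = μs = 0.17×11.8273 = 2.01 and β = (1−μ)s = 0.83×11.8273 = 9.82.

α = 2.01, β = 9.82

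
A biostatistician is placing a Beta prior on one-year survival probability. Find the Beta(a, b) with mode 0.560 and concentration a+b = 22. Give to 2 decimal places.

a = 12.20, b = 9.80

Mode = (a−1)/(κ−2) with κ = a+b, so a−1 = 0.560·20 = 11.20.
a = 12.20; b = κ − a = 9.80.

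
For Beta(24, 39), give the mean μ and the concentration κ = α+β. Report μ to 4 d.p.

κ = α+β = 24+39 = 63; μ = α/κ = 24/63 = 0.3810.

μ = 0.3810, κ = 63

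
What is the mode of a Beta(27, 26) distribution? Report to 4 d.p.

0.5098

The density x^(α−1)(1−x)^(β−1) is maximised at (α−1)/(α+β−2) = 26/51 = 0.5098.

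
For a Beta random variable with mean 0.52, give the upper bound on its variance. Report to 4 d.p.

For fixed mean μ the Beta variance is μ(1−μ)/(α+β+1), increasing as α+β decreases.
Its least upper bound (not attained) is μ(1−μ) = 0.52·0.48 = 0.2496.

0.2496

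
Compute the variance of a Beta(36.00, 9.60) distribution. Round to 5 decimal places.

Var = αβ/[(α+β)²(α+β+1)] = (36.00×9.60)/(45.60²×46.60) = 345.6000/96898.176000 = 0.00357.

0.00357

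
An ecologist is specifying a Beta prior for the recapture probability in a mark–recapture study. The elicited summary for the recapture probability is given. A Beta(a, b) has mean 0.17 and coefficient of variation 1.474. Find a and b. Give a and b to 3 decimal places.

a = 0.212, b = 1.035

Var = (CV·μ)² = (1.474×0.17)² = 0.062790.
a+b = μ(1−μ)/Var − 1 = 0.1411/0.062790 − 1 = 1.2472.
Thus a = 0.17·1.2472 = 0.212 and b = 0.83·1.2472 = 1.035.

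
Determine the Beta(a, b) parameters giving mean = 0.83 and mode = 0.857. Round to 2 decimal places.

With s = a+b: μ = a/s and mode = (a−1)/(s−2). Eliminating a = μs,
μs − 1 = m(s−2) ⇒ s(μ−m) = 1−2m ⇒ s = -0.714/-0.027 = 26.4444.
So a = μs = 21.95, b = (1−μ)s = 4.50.

a = 21.95, b = 4.50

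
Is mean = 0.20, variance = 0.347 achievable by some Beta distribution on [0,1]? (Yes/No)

No

The Beta variance bound is σ² < μ(1−μ).
Here μ(1−μ) = 0.20×0.80 = 0.1600, and 0.347 ≥ 0.1600.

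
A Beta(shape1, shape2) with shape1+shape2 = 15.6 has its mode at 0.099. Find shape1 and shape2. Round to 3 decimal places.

shape1 = 2.346, shape2 = 13.254

Since the density peak of Beta(shape1,shape2) is at (shape1−1)/(shape1+shape2−2),
shape1 = 1 + 0.099(15.6−2) = 2.346 and shape2 = 15.6 − 2.346 = 13.254.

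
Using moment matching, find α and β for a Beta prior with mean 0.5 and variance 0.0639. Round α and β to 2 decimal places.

α = 1.46, β = 1.46

By moment matching, α+β = μ(1−μ)/σ² − 1 = (0.5·0.5)/0.0639 − 1 = 3.9124 − 1 = 2.9124.
Since α/(α+β) = μ, α = 0.5·2.9124 = 1.46 and β = 0.5·2.9124 = 1.46.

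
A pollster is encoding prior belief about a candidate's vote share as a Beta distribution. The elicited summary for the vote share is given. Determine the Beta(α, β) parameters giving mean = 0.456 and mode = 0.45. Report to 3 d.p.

α = 7.600, β = 9.067

Let s = α+β. Mean gives α = μs = 0.456s; mode gives (α−1)/(s−2) = 0.45.
Substituting: 0.456s − 1 = 0.45(s−2) = 0.45s − 0.90, so 0.006s = 0.10 and s = 16.6667.
Then α = 0.456×16.6667 = 7.600 and β = s−α = 9.067.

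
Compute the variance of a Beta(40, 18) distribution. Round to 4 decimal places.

Var = αβ/[(α+β)²(α+β+1)] = (40×18)/(58²×59) = 720/198476 = 0.0036.

0.0036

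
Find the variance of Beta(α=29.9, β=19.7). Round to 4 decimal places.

α+β = 49.6 and αβ = 589.03, so Var = αβ/[(α+β)²(α+β+1)] = 589.03/124484.096 = 0.0047.

0.0047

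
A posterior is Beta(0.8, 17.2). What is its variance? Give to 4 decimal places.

0.0022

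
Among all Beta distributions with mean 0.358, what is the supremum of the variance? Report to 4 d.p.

0.2298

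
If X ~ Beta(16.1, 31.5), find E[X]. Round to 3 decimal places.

0.338

The Beta mean is α/(α+β) = 16.1/(16.1+31.5) = 0.338.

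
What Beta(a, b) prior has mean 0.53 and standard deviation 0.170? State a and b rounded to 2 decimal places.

First σ² = 0.028900. Setting a = μn, b = (1−μ)n with n = a+b,
μ(1−μ)/(n+1) = 0.028900 ⇒ n+1 = 0.2491/0.028900 = 8.6194 ⇒ n = 7.6194.
Hence a = 0.53×7.6194 = 4.04, b = 0.47×7.6194 = 3.58.

a = 4.04, b = 3.58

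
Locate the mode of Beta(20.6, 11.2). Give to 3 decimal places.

0.658

With α,β > 1, mode = (α−1)/(α+β−2) = 19.6/29.8 = 0.658.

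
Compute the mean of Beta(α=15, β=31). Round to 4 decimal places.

0.3261

The Beta mean is α/(α+β) = 15/(15+31) = 0.3261.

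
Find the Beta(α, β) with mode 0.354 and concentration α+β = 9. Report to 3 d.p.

Since the density peak of Beta(α,β) is at (α−1)/(α+β−2),
α = 1 + 0.354(9−2) = 3.478 and β = 9 − 3.478 = 5.522.

α = 3.478, β = 5.522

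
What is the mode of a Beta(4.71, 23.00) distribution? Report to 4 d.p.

0.1443

The density x^(α−1)(1−x)^(β−1) is maximised at (α−1)/(α+β−2) = 3.71/25.71 = 0.1443.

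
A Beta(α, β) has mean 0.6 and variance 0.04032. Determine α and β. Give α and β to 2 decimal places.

α = 2.97, β = 1.98

Let s = α+β. The Beta variance is μ(1−μ)/(s+1).
So s+1 = μ(1−μ)/σ² = (0.6×0.4)/0.04032 = 0.24/0.04032 = 5.9524, giving s = 4.9524.
Then α = μs = 0.6×4.9524 = 2.97 and β = (1−μ)s = 0.4×4.9524 = 1.98.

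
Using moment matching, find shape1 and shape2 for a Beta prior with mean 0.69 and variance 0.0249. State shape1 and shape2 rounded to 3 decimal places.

shape1 = 5.237, shape2 = 2.353

By moment matching, shape1+shape2 = μ(1−μ)/σ² − 1 = (0.69·0.31)/0.0249 − 1 = 8.5904 − 1 = 7.5904.
Since shape1/(shape1+shape2) = μ, shape1 = 0.69·7.5904 = 5.237 and shape2 = 0.31·7.5904 = 2.353.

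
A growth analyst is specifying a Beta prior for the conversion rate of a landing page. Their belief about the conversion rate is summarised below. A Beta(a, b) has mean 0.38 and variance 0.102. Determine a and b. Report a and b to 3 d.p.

By moment matching, a+b = μ(1−μ)/σ² − 1 = (0.38·0.62)/0.102 − 1 = 2.3098 − 1 = 1.3098.
Since a/(a+b) = μ, a = 0.38·1.3098 = 0.498 and b = 0.62·1.3098 = 0.812.

a = 0.498, b = 0.812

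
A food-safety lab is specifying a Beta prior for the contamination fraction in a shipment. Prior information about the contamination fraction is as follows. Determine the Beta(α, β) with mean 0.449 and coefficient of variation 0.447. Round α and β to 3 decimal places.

α = 2.309, β = 2.833

Var = (CV·μ)² = (0.447×0.449)² = 0.040282.
α+β = μ(1−μ)/Var − 1 = 0.247399/0.040282 − 1 = 5.1417.
Thus α = 0.449·5.1417 = 2.309 and β = 0.551·5.1417 = 2.833.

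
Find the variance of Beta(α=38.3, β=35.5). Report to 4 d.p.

Var = αβ/[(α+β)²(α+β+1)] = (38.3×35.5)/(73.8²×74.8) = 1359.65/407393.712 = 0.0033.

0.0033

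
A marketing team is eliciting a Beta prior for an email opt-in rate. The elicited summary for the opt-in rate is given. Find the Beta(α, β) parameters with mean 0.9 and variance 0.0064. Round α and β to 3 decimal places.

Let s = α+β. The Beta variance is μ(1−μ)/(s+1).
So s+1 = μ(1−μ)/σ² = (0.9×0.1)/0.0064 = 0.09/0.0064 = 14.0625, giving s = 13.0625.
Then α = μs = 0.9×13.0625 = 11.756 and β = (1−μ)s = 0.1×13.0625 = 1.306.

α = 11.756, β = 1.306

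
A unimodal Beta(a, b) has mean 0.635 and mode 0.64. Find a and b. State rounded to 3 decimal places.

With s = a+b: μ = a/s and mode = (a−1)/(s−2). Eliminating a = μs,
μs − 1 = m(s−2) ⇒ s(μ−m) = 1−2m ⇒ s = -0.28/-0.005 = 56.0000.
So a = μs = 35.560, b = (1−μ)s = 20.440.

a = 35.560, b = 20.440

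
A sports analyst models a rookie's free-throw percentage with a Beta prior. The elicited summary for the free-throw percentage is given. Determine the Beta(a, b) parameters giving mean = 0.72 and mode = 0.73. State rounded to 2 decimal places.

a = 33.12, b = 12.88

Let s = a+b. Mean gives a = μs = 0.72s; mode gives (a−1)/(s−2) = 0.73.
Substituting: 0.72s − 1 = 0.73(s−2) = 0.73s − 1.46, so -0.01s = -0.46 and s = 46.0000.
Then a = 0.72×46.0000 = 33.12 and b = s−a = 12.88.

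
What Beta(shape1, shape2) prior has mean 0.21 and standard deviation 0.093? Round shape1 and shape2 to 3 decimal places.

First σ² = 0.008649. Setting shape1 = μn, shape2 = (1−μ)n with n = shape1+shape2,
μ(1−μ)/(n+1) = 0.008649 ⇒ n+1 = 0.1659/0.008649 = 19.1814 ⇒ n = 18.1814.
Hence shape1 = 0.21×18.1814 = 3.818, shape2 = 0.79×18.1814 = 14.363.

shape1 = 3.818, shape2 = 14.363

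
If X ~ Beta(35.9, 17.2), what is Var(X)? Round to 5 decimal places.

Var = αβ/[(α+β)²(α+β+1)] = (35.9×17.2)/(53.1²×54.1) = 617.48/152540.901 = 0.00405.

0.00405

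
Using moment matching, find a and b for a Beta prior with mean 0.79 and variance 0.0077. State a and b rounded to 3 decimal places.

a = 16.231, b = 4.315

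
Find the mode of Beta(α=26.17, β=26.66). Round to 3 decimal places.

0.495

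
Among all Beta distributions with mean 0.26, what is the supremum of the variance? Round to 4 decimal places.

Var = μ(1−μ)/(α+β+1), which approaches μ(1−μ) as α+β → 0.
So the supremum is μ(1−μ) = 0.26×0.74 = 0.1924.

0.1924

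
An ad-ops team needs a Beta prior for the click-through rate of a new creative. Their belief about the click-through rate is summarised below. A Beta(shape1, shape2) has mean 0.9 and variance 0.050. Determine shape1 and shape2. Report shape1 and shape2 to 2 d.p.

shape1 = 0.72, shape2 = 0.08

Let s = shape1+shape2. The Beta variance is μ(1−μ)/(s+1).
So s+1 = μ(1−μ)/σ² = (0.9×0.1)/0.050 = 0.09/0.050 = 1.8000, giving s = 0.8000.
Then shape1 = μs = 0.9×0.8000 = 0.72 and shape2 = (1−μ)s = 0.1×0.8000 = 0.08.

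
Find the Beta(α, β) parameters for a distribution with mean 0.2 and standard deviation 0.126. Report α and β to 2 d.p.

First σ² = 0.015876. Setting α = μn, β = (1−μ)n with n = α+β,
μ(1−μ)/(n+1) = 0.015876 ⇒ n+1 = 0.16/0.015876 = 10.0781 ⇒ n = 9.0781.
Hence α = 0.2×9.0781 = 1.82, β = 0.8×9.0781 = 7.26.

α = 1.82, β = 7.26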